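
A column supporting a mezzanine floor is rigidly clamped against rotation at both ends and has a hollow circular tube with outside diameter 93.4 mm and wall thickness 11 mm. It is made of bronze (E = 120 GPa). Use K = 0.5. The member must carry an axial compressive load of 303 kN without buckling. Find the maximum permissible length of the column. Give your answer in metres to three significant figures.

L_max ≈ 6.20 m

Inner diameter d_i = 93.4 − 2×11 = 71.40 mm
I = π(d_o⁴ − d_i⁴)/64 = π(93.4⁴ − 71.40⁴)/64 = 2.460×10^6 mm⁴
I = 2.460×10^-6 m⁴
At the buckling limit P_cr = P = 3.030×10^5 N
From P_cr = π²EI/(K·L)²:  L = (1/K)·√(π²EI/P_cr) = (1/0.5)·√(π²×1.20×10^11×2.460×10^-6/3.030×10^5)
L = 6.20 m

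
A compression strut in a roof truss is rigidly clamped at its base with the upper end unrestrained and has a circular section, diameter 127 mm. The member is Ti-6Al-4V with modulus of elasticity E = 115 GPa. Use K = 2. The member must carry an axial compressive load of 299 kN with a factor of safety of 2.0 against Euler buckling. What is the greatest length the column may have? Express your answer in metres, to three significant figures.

L_max ≈ 2.46 m

I = πd⁴/64 = π×127⁴/64 = 1.277×10^7 mm⁴
I = 1.277×10^-5 m⁴
Required critical load P_cr = n·P = 2.0 × 299 = 598.0 kN = 5.980×10^5 N
From P_cr = π²EI/(K·L)²:  L = (1/K)·√(π²EI/P_cr) = (1/2)·√(π²×1.15×10^11×1.277×10^-5/5.980×10^5)
L = 2.46 m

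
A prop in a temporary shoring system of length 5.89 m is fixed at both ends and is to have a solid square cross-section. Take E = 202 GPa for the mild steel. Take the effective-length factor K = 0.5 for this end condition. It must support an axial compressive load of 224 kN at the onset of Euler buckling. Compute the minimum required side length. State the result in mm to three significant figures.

L_e = K·L = 0.5 × 5.89 = 2.945 m
Required I = P_cr·L_e²/(π²E) = 2.240×10^5 × 2.945² / (π² × 2.02×10^11) = 9.745×10^-7 m⁴
I_req = 9.745×10^5 mm⁴
Solid square: I = a⁴/12  ⇒  a = (12I)^(1/4) = (12×9.745×10^5)^(1/4) = 58.5 mm

a ≈ 58.5 mm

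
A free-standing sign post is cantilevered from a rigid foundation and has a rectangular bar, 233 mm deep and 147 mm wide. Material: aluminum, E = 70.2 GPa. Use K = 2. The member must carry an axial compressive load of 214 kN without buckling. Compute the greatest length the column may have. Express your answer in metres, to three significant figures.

L_max ≈ 7.07 m

Buckling occurs about the weak axis: I_min = h·b³/12 with b = 147 mm (the shorter side).
I_min = 233×147³/12 = 6.168×10^7 mm⁴
I = 6.168×10^-5 m⁴
At the buckling limit P_cr = P = 2.140×10^5 N
From P_cr = π²EI/(K·L)²:  L = (1/K)·√(π²EI/P_cr) = (1/2)·√(π²×7.02×10^10×6.168×10^-5/2.140×10^5)
L = 7.07 m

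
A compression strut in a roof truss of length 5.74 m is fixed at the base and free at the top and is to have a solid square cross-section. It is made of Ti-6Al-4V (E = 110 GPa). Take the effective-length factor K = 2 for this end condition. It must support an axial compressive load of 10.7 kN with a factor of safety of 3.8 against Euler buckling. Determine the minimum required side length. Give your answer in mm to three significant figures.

Required P_cr = n·P = 3.8 × 10.7 = 40.66 kN
L_e = K·L = 2 × 5.74 = 11.48 m
Required I = P_cr·L_e²/(π²E) = 4.066×10^4 × 11.48² / (π² × 1.10×10^11) = 4.936×10^-6 m⁴
I_req = 4.936×10^6 mm⁴
Solid square: I = a⁴/12  ⇒  a = (12I)^(1/4) = (12×4.936×10^6)^(1/4) = 87.7 mm

a ≈ 87.7 mm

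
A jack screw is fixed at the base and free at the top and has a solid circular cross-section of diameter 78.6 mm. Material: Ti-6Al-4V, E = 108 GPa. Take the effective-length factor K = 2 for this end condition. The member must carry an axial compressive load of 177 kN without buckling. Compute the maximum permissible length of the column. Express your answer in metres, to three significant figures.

I = πd⁴/64 = π×78.6⁴/64 = 1.874×10^6 mm⁴
I = 1.874×10^-6 m⁴
At the buckling limit P_cr = P = 1.770×10^5 N
From P_cr = π²EI/(K·L)²:  L = (1/K)·√(π²EI/P_cr) = (1/2)·√(π²×1.08×10^11×1.874×10^-6/1.770×10^5)
L = 1.68 m

L_max ≈ 1.68 m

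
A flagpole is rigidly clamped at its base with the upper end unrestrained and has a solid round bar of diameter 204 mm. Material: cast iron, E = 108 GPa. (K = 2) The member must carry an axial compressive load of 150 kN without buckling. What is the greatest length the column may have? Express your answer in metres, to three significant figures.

L_max ≈ 12.3 m

I = πd⁴/64 = π×204⁴/64 = 8.501×10^7 mm⁴
I = 8.501×10^-5 m⁴
At the buckling limit P_cr = P = 1.500×10^5 N
From P_cr = π²EI/(K·L)²:  L = (1/K)·√(π²EI/P_cr) = (1/2)·√(π²×1.08×10^11×8.501×10^-5/1.500×10^5)
L = 12.3 m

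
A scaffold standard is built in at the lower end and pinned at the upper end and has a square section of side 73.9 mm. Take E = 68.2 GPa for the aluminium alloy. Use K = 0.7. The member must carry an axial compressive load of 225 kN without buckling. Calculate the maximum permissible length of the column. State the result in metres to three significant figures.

L_max ≈ 3.90 m

I = a⁴/12 = 73.9⁴/12 = 2.485×10^6 mm⁴
I = 2.485×10^-6 m⁴
At the buckling limit P_cr = P = 2.250×10^5 N
From P_cr = π²EI/(K·L)²:  L = (1/K)·√(π²EI/P_cr) = (1/0.7)·√(π²×6.82×10^10×2.485×10^-6/2.250×10^5)
L = 3.90 m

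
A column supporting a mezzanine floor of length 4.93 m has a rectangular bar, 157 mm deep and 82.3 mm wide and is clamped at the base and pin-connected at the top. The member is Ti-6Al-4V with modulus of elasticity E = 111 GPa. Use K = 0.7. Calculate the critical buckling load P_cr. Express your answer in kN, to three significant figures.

P_cr ≈ 671 kN

Buckling occurs about the weak axis: I_min = h·b³/12 with b = 82.3 mm (the shorter side).
I_min = 157×82.3³/12 = 7.293×10^6 mm⁴
I = 7.293×10^6 mm⁴ = 7.293×10^-6 m⁴
Effective length L_e = K·L = 0.7 × 4.93 = 3.451 m
P_cr = π²EI / L_e² = π² × 111×10⁹ × 7.293×10^-6 / 3.451² = 6.709×10^5 N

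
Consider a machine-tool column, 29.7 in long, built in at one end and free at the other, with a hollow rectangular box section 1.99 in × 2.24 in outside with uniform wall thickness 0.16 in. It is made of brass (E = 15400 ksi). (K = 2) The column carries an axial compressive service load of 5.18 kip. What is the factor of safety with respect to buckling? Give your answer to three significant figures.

Inner dimensions: h_i = 2.24 − 2×0.16 = 1.920 in, b_i = 1.99 − 2×0.16 = 1.670 in
Weak-axis I_min = (h_o·b_o³ − h_i·b_i³)/12 with b_o = 1.99, b_i = 1.670 in (shorter outer/inner sides).
I_min = (2.24×1.99³ − 1.920×1.670³)/12 = 0.7259 in⁴
Effective length L_e = K·L = 2 × 29.7 = 59.40 in
P_cr = π²EI / L_e² = π² × 15400×10³ × 0.7259 / 59.40² = 3.127×10^4 lb
Factor of safety n = P_cr / P = 31.268 / 5.18 = 6.04

n ≈ 6.04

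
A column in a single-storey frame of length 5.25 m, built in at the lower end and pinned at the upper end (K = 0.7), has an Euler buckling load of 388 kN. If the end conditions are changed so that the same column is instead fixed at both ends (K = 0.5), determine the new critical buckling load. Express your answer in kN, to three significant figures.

P_cr ∝ 1/K², so P_cr,new = P_cr,old × (K_old/K_new)² = 388 × (0.7/0.5)²
= 388 × 1.960 = 760 kN

P_cr ≈ 760 kN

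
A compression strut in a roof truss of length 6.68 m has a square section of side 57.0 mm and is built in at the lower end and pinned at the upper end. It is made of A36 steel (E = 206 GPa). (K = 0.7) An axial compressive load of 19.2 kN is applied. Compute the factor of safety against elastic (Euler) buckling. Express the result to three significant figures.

n ≈ 4.26

I = a⁴/12 = 57.0⁴/12 = 8.797×10^5 mm⁴
I = 8.797×10^5 mm⁴ = 8.797×10^-7 m⁴
Effective length L_e = K·L = 0.7 × 6.68 = 4.676 m
P_cr = π²EI / L_e² = π² × 206×10⁹ × 8.797×10^-7 / 4.676² = 8.180×10^4 N
Factor of safety n = P_cr / P = 81.797 / 19.2 = 4.26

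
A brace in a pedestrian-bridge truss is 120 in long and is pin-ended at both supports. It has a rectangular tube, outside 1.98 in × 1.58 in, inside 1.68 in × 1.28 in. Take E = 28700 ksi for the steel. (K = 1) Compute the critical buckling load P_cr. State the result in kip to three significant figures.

P_cr ≈ 7.03 kip

Weak-axis I_min = (h_o·b_o³ − h_i·b_i³)/12 with b_o = 1.58, b_i = 1.280 in (shorter outer/inner sides).
I_min = (1.98×1.58³ − 1.680×1.280³)/12 = 0.3572 in⁴
Effective length L_e = K·L = 1 × 120 = 120.0 in
P_cr = π²EI / L_e² = π² × 28700×10³ × 0.3572 / 120.0² = 7.027×10^3 lb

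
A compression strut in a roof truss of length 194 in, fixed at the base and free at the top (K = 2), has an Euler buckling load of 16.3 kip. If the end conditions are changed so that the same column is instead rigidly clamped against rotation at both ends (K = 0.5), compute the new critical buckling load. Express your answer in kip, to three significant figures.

P_cr ∝ 1/K², so P_cr,new = P_cr,old × (K_old/K_new)² = 16.3 × (2/0.5)²
= 16.3 × 16.00 = 261 kip

P_cr ≈ 261 kip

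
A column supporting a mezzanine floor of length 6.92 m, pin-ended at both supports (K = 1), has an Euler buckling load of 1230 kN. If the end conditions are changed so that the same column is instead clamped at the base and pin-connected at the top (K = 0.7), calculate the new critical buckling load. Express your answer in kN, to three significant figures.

P_cr ≈ 2510 kN

P_cr ∝ 1/K², so P_cr,new = P_cr,old × (K_old/K_new)² = 1230 × (1/0.7)²
= 1230 × 2.041 = 2510 kN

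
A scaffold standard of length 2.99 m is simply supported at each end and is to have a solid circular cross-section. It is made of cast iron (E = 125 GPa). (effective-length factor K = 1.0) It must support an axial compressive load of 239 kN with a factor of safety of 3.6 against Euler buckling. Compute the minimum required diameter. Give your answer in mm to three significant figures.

Required P_cr = n·P = 3.6 × 239 = 860.4 kN
L_e = K·L = 1 × 2.99 = 2.990 m
Required I = P_cr·L_e²/(π²E) = 8.604×10^5 × 2.990² / (π² × 1.25×10^11) = 6.235×10^-6 m⁴
I_req = 6.235×10^6 mm⁴
Solid circle: I = πd⁴/64  ⇒  d = (64I/π)^(1/4) = (64×6.235×10^6/π)^(1/4) = 106 mm

d ≈ 106 mm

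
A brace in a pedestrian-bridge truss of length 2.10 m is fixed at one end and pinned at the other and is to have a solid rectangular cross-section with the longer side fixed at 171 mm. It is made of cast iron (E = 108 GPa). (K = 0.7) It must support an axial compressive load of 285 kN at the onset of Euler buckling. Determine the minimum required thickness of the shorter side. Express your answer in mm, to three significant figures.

b ≈ 34.4 mm

L_e = K·L = 0.7 × 2.10 = 1.470 m
Required I = P_cr·L_e²/(π²E) = 2.850×10^5 × 1.470² / (π² × 1.08×10^11) = 5.778×10^-7 m⁴
I_req = 5.778×10^5 mm⁴
Rectangle, weak axis: I_min = h·b³/12 with h = 171 mm fixed  ⇒  b = (12I/h)^(1/3) = 34.4 mm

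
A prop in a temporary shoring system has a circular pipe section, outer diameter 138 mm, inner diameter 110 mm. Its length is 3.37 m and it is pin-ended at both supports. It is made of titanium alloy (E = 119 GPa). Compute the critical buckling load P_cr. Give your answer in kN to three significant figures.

P_cr ≈ 1100 kN

d_o = 138 mm, d_i = 110 mm
I = π(d_o⁴ − d_i⁴)/64 = π(138⁴ − 110.0⁴)/64 = 1.062×10^7 mm⁴
I = 1.062×10^7 mm⁴ = 1.062×10^-5 m⁴
Effective length L_e = K·L = 1 × 3.37 = 3.370 m
P_cr = π²EI / L_e² = π² × 119×10⁹ × 1.062×10^-5 / 3.370² = 1.098×10^6 N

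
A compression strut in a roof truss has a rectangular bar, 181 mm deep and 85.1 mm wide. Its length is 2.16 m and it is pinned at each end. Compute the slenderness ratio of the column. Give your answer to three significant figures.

Buckling occurs about the weak axis: I_min = h·b³/12 with b = 85.1 mm (the shorter side).
I_min = 181×85.1³/12 = 9.296×10^6 mm⁴
A = 1.540×10^4 mm²;  r_min = √(I/A) = √(9.296×10^6/1.540×10^4) = 24.57 mm
L_e = K·L = 1 × 2.16 m = 2.160 m = 2160.0 mm
λ = L_e / r_min = 2160.0 / 24.57 = 87.9

λ ≈ 87.9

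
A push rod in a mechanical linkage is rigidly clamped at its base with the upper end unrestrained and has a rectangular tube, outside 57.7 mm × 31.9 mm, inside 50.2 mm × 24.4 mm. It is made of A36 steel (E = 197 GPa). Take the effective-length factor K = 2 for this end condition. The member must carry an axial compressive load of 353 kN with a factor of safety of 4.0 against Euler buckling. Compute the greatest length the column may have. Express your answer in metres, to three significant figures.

L_max ≈ 0.181 m

Weak-axis I_min = (h_o·b_o³ − h_i·b_i³)/12 with b_o = 31.9, b_i = 24.40 mm (shorter outer/inner sides).
I_min = (57.7×31.9³ − 50.20×24.40³)/12 = 9.532×10^4 mm⁴
I = 9.532×10^-8 m⁴
Required critical load P_cr = n·P = 4.0 × 353 = 1412 kN = 1.412×10^6 N
From P_cr = π²EI/(K·L)²:  L = (1/K)·√(π²EI/P_cr) = (1/2)·√(π²×1.97×10^11×9.532×10^-8/1.412×10^6)
L = 0.181 m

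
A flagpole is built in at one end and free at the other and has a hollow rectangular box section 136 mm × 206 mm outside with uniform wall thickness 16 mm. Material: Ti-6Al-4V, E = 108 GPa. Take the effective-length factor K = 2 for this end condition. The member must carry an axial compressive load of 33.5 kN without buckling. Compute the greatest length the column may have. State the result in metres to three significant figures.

L_max ≈ 14.6 m

Inner dimensions: h_i = 206 − 2×16 = 174.0 mm, b_i = 136 − 2×16 = 104.0 mm
Weak-axis I_min = (h_o·b_o³ − h_i·b_i³)/12 with b_o = 136, b_i = 104.0 mm (shorter outer/inner sides).
I_min = (206×136³ − 174.0×104.0³)/12 = 2.687×10^7 mm⁴
I = 2.687×10^-5 m⁴
At the buckling limit P_cr = P = 3.350×10^4 N
From P_cr = π²EI/(K·L)²:  L = (1/K)·√(π²EI/P_cr) = (1/2)·√(π²×1.08×10^11×2.687×10^-5/3.350×10^4)
L = 14.6 m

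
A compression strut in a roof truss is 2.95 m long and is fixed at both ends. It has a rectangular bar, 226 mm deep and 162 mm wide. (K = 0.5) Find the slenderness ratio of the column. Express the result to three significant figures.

λ ≈ 31.5

For a rectangle r_min = b/√12 = 162/√12 = 46.77 mm
L_e = K·L = 0.5 × 2.95 m = 1.475 m = 1475.0 mm
λ = L_e / r_min = 1475.0 / 46.77 = 31.5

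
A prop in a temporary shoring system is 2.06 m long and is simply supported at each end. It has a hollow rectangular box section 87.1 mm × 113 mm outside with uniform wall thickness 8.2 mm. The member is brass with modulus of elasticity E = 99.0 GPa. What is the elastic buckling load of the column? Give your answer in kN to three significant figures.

Inner dimensions: h_i = 113 − 2×8.2 = 96.60 mm, b_i = 87.1 − 2×8.2 = 70.70 mm
Weak-axis I_min = (h_o·b_o³ − h_i·b_i³)/12 with b_o = 87.1, b_i = 70.70 mm (shorter outer/inner sides).
I_min = (113×87.1³ − 96.60×70.70³)/12 = 3.377×10^6 mm⁴
I = 3.377×10^6 mm⁴ = 3.377×10^-6 m⁴
Effective length L_e = K·L = 1 × 2.06 = 2.060 m
P_cr = π²EI / L_e² = π² × 99.0×10⁹ × 3.377×10^-6 / 2.060² = 7.777×10^5 N

P_cr ≈ 778 kN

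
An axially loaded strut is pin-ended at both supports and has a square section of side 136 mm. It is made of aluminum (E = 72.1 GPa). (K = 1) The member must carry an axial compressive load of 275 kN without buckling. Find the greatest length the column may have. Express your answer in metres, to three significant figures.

L_max ≈ 8.59 m

I = a⁴/12 = 136⁴/12 = 2.851×10^7 mm⁴
I = 2.851×10^-5 m⁴
At the buckling limit P_cr = P = 2.750×10^5 N
From P_cr = π²EI/(K·L)²:  L = (1/K)·√(π²EI/P_cr) = (1/1)·√(π²×7.21×10^10×2.851×10^-5/2.750×10^5)
L = 8.59 m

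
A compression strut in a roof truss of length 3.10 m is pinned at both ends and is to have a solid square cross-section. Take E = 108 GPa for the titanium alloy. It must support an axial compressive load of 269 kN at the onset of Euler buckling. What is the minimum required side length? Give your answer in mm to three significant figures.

L_e = K·L = 1 × 3.10 = 3.100 m
Required I = P_cr·L_e²/(π²E) = 2.690×10^5 × 3.100² / (π² × 1.08×10^11) = 2.425×10^-6 m⁴
I_req = 2.425×10^6 mm⁴
Solid square: I = a⁴/12  ⇒  a = (12I)^(1/4) = (12×2.425×10^6)^(1/4) = 73.4 mm

a ≈ 73.4 mm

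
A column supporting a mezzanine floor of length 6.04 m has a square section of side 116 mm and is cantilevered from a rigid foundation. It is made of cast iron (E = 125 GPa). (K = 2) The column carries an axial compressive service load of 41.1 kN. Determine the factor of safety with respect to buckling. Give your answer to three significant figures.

I = a⁴/12 = 116⁴/12 = 1.509×10^7 mm⁴
I = 1.509×10^7 mm⁴ = 1.509×10^-5 m⁴
Effective length L_e = K·L = 2 × 6.04 = 12.08 m
P_cr = π²EI / L_e² = π² × 125×10⁹ × 1.509×10^-5 / 12.08² = 1.276×10^5 N
Factor of safety n = P_cr / P = 127.56 / 41.1 = 3.10

n ≈ 3.10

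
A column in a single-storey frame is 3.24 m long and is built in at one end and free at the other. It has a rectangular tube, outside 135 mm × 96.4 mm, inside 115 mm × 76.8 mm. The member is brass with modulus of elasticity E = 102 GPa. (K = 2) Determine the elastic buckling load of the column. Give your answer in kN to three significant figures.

P_cr ≈ 138 kN

Weak-axis I_min = (h_o·b_o³ − h_i·b_i³)/12 with b_o = 96.4, b_i = 76.80 mm (shorter outer/inner sides).
I_min = (135×96.4³ − 115.0×76.80³)/12 = 5.737×10^6 mm⁴
I = 5.737×10^6 mm⁴ = 5.737×10^-6 m⁴
Effective length L_e = K·L = 2 × 3.24 = 6.480 m
P_cr = π²EI / L_e² = π² × 102×10⁹ × 5.737×10^-6 / 6.480² = 1.375×10^5 N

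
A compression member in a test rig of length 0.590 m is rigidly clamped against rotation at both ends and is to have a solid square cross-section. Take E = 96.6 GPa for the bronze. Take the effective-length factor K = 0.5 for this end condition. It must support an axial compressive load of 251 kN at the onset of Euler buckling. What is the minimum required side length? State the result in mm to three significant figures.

L_e = K·L = 0.5 × 0.590 = 0.2950 m
Required I = P_cr·L_e²/(π²E) = 2.510×10^5 × 0.2950² / (π² × 9.66×10^10) = 2.291×10^-8 m⁴
I_req = 2.291×10^4 mm⁴
Solid square: I = a⁴/12  ⇒  a = (12I)^(1/4) = (12×2.291×10^4)^(1/4) = 22.9 mm

a ≈ 22.9 mm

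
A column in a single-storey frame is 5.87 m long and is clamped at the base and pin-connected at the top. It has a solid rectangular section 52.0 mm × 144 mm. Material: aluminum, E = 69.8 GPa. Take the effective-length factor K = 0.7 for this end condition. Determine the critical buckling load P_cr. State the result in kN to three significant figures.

P_cr ≈ 68.8 kN

Buckling occurs about the weak axis: I_min = h·b³/12 with b = 52.0 mm (the shorter side).
I_min = 144×52.0³/12 = 1.687×10^6 mm⁴
I = 1.687×10^6 mm⁴ = 1.687×10^-6 m⁴
Effective length L_e = K·L = 0.7 × 5.87 = 4.109 m
P_cr = π²EI / L_e² = π² × 69.8×10⁹ × 1.687×10^-6 / 4.109² = 6.885×10^4 N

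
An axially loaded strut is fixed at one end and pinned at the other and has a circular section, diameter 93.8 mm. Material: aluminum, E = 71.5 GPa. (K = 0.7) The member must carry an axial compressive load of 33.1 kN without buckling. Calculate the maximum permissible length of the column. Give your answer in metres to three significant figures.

L_max ≈ 12.9 m

I = πd⁴/64 = π×93.8⁴/64 = 3.800×10^6 mm⁴
I = 3.800×10^-6 m⁴
At the buckling limit P_cr = P = 3.310×10^4 N
From P_cr = π²EI/(K·L)²:  L = (1/K)·√(π²EI/P_cr) = (1/0.7)·√(π²×7.15×10^10×3.800×10^-6/3.310×10^4)
L = 12.9 m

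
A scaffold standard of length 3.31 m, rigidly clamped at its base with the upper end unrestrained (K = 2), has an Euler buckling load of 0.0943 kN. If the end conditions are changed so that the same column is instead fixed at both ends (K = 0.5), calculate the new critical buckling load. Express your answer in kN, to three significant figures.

P_cr ∝ 1/K², so P_cr,new = P_cr,old × (K_old/K_new)² = 0.0943 × (2/0.5)²
= 0.0943 × 16.00 = 1.51 kN

P_cr ≈ 1.51 kN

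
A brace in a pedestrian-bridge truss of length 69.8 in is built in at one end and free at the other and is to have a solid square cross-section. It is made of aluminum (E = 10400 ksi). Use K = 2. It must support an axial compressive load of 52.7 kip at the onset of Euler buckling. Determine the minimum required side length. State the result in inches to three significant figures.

L_e = K·L = 2 × 69.8 = 139.6 in
Required I = P_cr·L_e²/(π²E) = 5.270×10^4 × 139.6² / (π² × 1.04×10^7) = 10.01 in⁴
Solid square: I = a⁴/12  ⇒  a = (12I)^(1/4) = (12×10.01)^(1/4) = 3.31 in

a ≈ 3.31 in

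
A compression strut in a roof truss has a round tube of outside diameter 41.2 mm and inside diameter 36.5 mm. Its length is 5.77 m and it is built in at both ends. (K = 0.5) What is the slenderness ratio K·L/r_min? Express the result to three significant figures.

λ ≈ 210

d_o = 41.2 mm, d_i = 36.5 mm
I = π(d_o⁴ − d_i⁴)/64 = π(41.2⁴ − 36.50⁴)/64 = 5.431×10^4 mm⁴
A = 286.8 mm²;  r_min = √(I/A) = √(5.431×10^4/286.8) = 13.76 mm
L_e = K·L = 0.5 × 5.77 m = 2.885 m = 2885.0 mm
λ = L_e / r_min = 2885.0 / 13.76 = 210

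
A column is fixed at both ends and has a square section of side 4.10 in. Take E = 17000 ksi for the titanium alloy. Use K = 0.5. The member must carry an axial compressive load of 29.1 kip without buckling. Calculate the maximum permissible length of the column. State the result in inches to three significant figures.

I = a⁴/12 = 4.10⁴/12 = 23.55 in⁴
At the buckling limit P_cr = P = 2.910×10^4 lb
From P_cr = π²EI/(K·L)²:  L = (1/K)·√(π²EI/P_cr) = (1/0.5)·√(π²×1.70×10^7×23.55/2.910×10^4)
L = 737 in

L_max ≈ 737 in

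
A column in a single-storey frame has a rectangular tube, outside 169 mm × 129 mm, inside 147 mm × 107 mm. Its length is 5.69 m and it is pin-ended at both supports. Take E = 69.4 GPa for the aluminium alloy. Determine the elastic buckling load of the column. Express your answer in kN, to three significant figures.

P_cr ≈ 322 kN

Weak-axis I_min = (h_o·b_o³ − h_i·b_i³)/12 with b_o = 129, b_i = 107.0 mm (shorter outer/inner sides).
I_min = (169×129³ − 147.0×107.0³)/12 = 1.523×10^7 mm⁴
I = 1.523×10^7 mm⁴ = 1.523×10^-5 m⁴
Effective length L_e = K·L = 1 × 5.69 = 5.690 m
P_cr = π²EI / L_e² = π² × 69.4×10⁹ × 1.523×10^-5 / 5.690² = 3.221×10^5 N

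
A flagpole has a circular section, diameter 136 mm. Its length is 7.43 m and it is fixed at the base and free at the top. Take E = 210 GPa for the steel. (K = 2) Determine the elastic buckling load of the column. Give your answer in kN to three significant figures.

I = πd⁴/64 = π×136⁴/64 = 1.679×10^7 mm⁴
I = 1.679×10^7 mm⁴ = 1.679×10^-5 m⁴
Effective length L_e = K·L = 2 × 7.43 = 14.86 m
P_cr = π²EI / L_e² = π² × 210×10⁹ × 1.679×10^-5 / 14.86² = 1.576×10^5 N

P_cr ≈ 158 kN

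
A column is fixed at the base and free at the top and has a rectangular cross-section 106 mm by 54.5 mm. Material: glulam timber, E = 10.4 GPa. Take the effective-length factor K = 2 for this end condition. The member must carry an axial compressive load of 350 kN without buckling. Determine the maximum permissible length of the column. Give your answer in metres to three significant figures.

Buckling occurs about the weak axis: I_min = h·b³/12 with b = 54.5 mm (the shorter side).
I_min = 106×54.5³/12 = 1.430×10^6 mm⁴
I = 1.430×10^-6 m⁴
At the buckling limit P_cr = P = 3.500×10^5 N
From P_cr = π²EI/(K·L)²:  L = (1/K)·√(π²EI/P_cr) = (1/2)·√(π²×1.04×10^10×1.430×10^-6/3.500×10^5)
L = 0.324 m

L_max ≈ 0.324 m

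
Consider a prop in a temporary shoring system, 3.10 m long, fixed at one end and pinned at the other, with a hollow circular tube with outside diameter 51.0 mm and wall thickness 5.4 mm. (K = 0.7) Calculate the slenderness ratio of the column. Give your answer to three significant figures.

Inner diameter d_i = 51.0 − 2×5.4 = 40.20 mm
I = π(d_o⁴ − d_i⁴)/64 = π(51.0⁴ − 40.20⁴)/64 = 2.039×10^5 mm⁴
A = 773.6 mm²;  r_min = √(I/A) = √(2.039×10^5/773.6) = 16.23 mm
L_e = K·L = 0.7 × 3.10 m = 2.170 m = 2170.0 mm
λ = L_e / r_min = 2170.0 / 16.23 = 134

λ ≈ 134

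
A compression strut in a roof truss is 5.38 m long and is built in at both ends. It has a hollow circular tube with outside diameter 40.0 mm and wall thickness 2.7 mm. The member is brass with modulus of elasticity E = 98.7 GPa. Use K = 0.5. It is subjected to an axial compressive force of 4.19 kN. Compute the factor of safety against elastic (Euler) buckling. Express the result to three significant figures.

Inner diameter d_i = 40.0 − 2×2.7 = 34.60 mm
I = π(d_o⁴ − d_i⁴)/64 = π(40.0⁴ − 34.60⁴)/64 = 5.531×10^4 mm⁴
I = 5.531×10^4 mm⁴ = 5.531×10^-8 m⁴
Effective length L_e = K·L = 0.5 × 5.38 = 2.690 m
P_cr = π²EI / L_e² = π² × 98.7×10⁹ × 5.531×10^-8 / 2.690² = 7.446×10^3 N
Factor of safety n = P_cr / P = 7.4462 / 4.19 = 1.78

n ≈ 1.78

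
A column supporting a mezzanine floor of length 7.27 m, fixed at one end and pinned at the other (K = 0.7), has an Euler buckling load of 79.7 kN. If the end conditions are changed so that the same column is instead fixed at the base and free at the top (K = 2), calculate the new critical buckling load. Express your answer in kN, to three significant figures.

P_cr ∝ 1/K², so P_cr,new = P_cr,old × (K_old/K_new)² = 79.7 × (0.7/2)²
= 79.7 × 0.1225 = 9.76 kN

P_cr ≈ 9.76 kN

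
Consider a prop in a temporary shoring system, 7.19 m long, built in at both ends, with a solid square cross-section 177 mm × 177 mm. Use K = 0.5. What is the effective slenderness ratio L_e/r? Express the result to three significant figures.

λ ≈ 70.4

For a square r = a/√12 = 177/√12 = 51.10 mm
L_e = K·L = 0.5 × 7.19 m = 3.595 m = 3595.0 mm
λ = L_e / r_min = 3595.0 / 51.10 = 70.4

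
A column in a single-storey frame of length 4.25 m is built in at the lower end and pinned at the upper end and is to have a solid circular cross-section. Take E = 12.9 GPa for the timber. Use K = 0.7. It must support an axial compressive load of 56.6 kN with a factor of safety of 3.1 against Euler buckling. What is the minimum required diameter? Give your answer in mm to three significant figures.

d ≈ 126 mm

Required P_cr = n·P = 3.1 × 56.6 = 175.5 kN
L_e = K·L = 0.7 × 4.25 = 2.975 m
Required I = P_cr·L_e²/(π²E) = 1.755×10^5 × 2.975² / (π² × 1.29×10^10) = 1.220×10^-5 m⁴
I_req = 1.220×10^7 mm⁴
Solid circle: I = πd⁴/64  ⇒  d = (64I/π)^(1/4) = (64×1.220×10^7/π)^(1/4) = 126 mm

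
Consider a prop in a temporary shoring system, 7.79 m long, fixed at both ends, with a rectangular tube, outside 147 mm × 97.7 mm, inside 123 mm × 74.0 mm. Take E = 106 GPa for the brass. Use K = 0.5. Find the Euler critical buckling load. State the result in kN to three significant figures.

Weak-axis I_min = (h_o·b_o³ − h_i·b_i³)/12 with b_o = 97.7, b_i = 74.00 mm (shorter outer/inner sides).
I_min = (147×97.7³ − 123.0×74.00³)/12 = 7.270×10^6 mm⁴
I = 7.270×10^6 mm⁴ = 7.270×10^-6 m⁴
Effective length L_e = K·L = 0.5 × 7.79 = 3.895 m
P_cr = π²EI / L_e² = π² × 106×10⁹ × 7.270×10^-6 / 3.895² = 5.014×10^5 N

P_cr ≈ 501 kN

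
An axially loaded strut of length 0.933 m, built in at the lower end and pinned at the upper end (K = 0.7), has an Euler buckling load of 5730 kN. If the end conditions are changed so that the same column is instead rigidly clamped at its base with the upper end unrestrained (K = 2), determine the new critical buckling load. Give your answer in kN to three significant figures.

P_cr ≈ 702 kN

P_cr ∝ 1/K², so P_cr,new = P_cr,old × (K_old/K_new)² = 5730 × (0.7/2)²
= 5730 × 0.1225 = 702 kN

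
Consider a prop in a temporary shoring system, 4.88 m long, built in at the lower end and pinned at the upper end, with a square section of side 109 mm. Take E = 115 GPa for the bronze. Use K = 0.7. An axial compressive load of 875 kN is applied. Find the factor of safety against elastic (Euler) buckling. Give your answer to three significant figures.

n ≈ 1.31

I = a⁴/12 = 109⁴/12 = 1.176×10^7 mm⁴
I = 1.176×10^7 mm⁴ = 1.176×10^-5 m⁴
Effective length L_e = K·L = 0.7 × 4.88 = 3.416 m
P_cr = π²EI / L_e² = π² × 115×10⁹ × 1.176×10^-5 / 3.416² = 1.144×10^6 N
Factor of safety n = P_cr / P = 1144.2 / 875 = 1.31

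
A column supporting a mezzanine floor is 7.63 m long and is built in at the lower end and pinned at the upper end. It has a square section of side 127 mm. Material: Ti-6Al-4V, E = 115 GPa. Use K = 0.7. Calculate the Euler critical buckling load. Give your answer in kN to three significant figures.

I = a⁴/12 = 127⁴/12 = 2.168×10^7 mm⁴
I = 2.168×10^7 mm⁴ = 2.168×10^-5 m⁴
Effective length L_e = K·L = 0.7 × 7.63 = 5.341 m
P_cr = π²EI / L_e² = π² × 115×10⁹ × 2.168×10^-5 / 5.341² = 8.626×10^5 N

P_cr ≈ 863 kN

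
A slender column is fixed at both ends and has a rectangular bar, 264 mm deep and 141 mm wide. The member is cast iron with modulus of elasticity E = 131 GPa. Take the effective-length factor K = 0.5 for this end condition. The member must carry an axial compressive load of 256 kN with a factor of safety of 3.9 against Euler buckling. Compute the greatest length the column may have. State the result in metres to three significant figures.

L_max ≈ 17.9 m

Buckling occurs about the weak axis: I_min = h·b³/12 with b = 141 mm (the shorter side).
I_min = 264×141³/12 = 6.167×10^7 mm⁴
I = 6.167×10^-5 m⁴
Required critical load P_cr = n·P = 3.9 × 256 = 998.4 kN = 9.984×10^5 N
From P_cr = π²EI/(K·L)²:  L = (1/K)·√(π²EI/P_cr) = (1/0.5)·√(π²×1.31×10^11×6.167×10^-5/9.984×10^5)
L = 17.9 m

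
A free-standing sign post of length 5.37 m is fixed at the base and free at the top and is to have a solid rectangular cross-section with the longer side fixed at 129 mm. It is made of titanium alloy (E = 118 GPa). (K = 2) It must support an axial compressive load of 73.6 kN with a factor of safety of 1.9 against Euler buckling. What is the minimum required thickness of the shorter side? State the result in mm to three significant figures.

Required P_cr = n·P = 1.9 × 73.6 = 139.8 kN
L_e = K·L = 2 × 5.37 = 10.74 m
Required I = P_cr·L_e²/(π²E) = 1.398×10^5 × 10.74² / (π² × 1.18×10^11) = 1.385×10^-5 m⁴
I_req = 1.385×10^7 mm⁴
Rectangle, weak axis: I_min = h·b³/12 with h = 129 mm fixed  ⇒  b = (12I/h)^(1/3) = 109 mm

b ≈ 109 mm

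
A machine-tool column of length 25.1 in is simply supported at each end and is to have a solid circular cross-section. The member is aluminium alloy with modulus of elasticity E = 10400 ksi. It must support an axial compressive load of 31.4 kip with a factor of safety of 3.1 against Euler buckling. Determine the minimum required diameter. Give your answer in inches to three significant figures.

d ≈ 1.87 in

Required P_cr = n·P = 3.1 × 31.4 = 97.34 kip
L_e = K·L = 1 × 25.1 = 25.10 in
Required I = P_cr·L_e²/(π²E) = 9.734×10^4 × 25.10² / (π² × 1.04×10^7) = 0.5975 in⁴
Solid circle: I = πd⁴/64  ⇒  d = (64I/π)^(1/4) = (64×0.5975/π)^(1/4) = 1.87 in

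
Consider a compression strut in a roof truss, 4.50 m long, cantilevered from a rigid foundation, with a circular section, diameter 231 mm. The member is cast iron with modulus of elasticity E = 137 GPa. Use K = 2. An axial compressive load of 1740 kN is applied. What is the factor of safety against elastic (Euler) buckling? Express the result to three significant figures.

I = πd⁴/64 = π×231⁴/64 = 1.398×10^8 mm⁴
I = 1.398×10^8 mm⁴ = 1.398×10^-4 m⁴
Effective length L_e = K·L = 2 × 4.50 = 9.000 m
P_cr = π²EI / L_e² = π² × 137×10⁹ × 1.398×10^-4 / 9.000² = 2.333×10^6 N
Factor of safety n = P_cr / P = 2333.2 / 1740 = 1.34

n ≈ 1.34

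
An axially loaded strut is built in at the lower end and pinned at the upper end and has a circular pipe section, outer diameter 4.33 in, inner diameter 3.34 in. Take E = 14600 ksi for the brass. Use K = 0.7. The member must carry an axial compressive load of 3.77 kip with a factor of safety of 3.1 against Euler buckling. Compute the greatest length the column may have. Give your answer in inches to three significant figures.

L_max ≈ 530 in

d_o = 4.33 in, d_i = 3.34 in
I = π(d_o⁴ − d_i⁴)/64 = π(4.33⁴ − 3.340⁴)/64 = 11.15 in⁴
Required critical load P_cr = n·P = 3.1 × 3.77 = 11.69 kip = 1.169×10^4 lb
From P_cr = π²EI/(K·L)²:  L = (1/K)·√(π²EI/P_cr) = (1/0.7)·√(π²×1.46×10^7×11.15/1.169×10^4)
L = 530 in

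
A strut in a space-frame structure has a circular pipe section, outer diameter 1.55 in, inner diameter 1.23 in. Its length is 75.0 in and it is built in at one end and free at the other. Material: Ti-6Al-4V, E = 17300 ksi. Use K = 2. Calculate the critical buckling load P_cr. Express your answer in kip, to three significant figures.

P_cr ≈ 1.30 kip

d_o = 1.55 in, d_i = 1.23 in
I = π(d_o⁴ − d_i⁴)/64 = π(1.55⁴ − 1.230⁴)/64 = 0.1710 in⁴
Effective length L_e = K·L = 2 × 75.0 = 150.0 in
P_cr = π²EI / L_e² = π² × 17300×10³ × 0.1710 / 150.0² = 1.297×10^3 lb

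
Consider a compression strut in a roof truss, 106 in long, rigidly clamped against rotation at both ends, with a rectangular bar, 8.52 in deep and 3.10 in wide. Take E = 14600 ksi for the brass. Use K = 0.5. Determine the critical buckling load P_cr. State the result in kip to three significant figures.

P_cr ≈ 1090 kip

Buckling occurs about the weak axis: I_min = h·b³/12 with b = 3.10 in (the shorter side).
I_min = 8.52×3.10³/12 = 21.15 in⁴
Effective length L_e = K·L = 0.5 × 106 = 53.00 in
P_cr = π²EI / L_e² = π² × 14600×10³ × 21.15 / 53.00² = 1.085×10^6 lb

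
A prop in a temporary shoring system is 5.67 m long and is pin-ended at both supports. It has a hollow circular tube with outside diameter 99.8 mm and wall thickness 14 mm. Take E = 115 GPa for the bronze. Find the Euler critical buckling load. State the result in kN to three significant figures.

Inner diameter d_i = 99.8 − 2×14 = 71.80 mm
I = π(d_o⁴ − d_i⁴)/64 = π(99.8⁴ − 71.80⁴)/64 = 3.565×10^6 mm⁴
I = 3.565×10^6 mm⁴ = 3.565×10^-6 m⁴
Effective length L_e = K·L = 1 × 5.67 = 5.670 m
P_cr = π²EI / L_e² = π² × 115×10⁹ × 3.565×10^-6 / 5.670² = 1.259×10^5 N

P_cr ≈ 126 kN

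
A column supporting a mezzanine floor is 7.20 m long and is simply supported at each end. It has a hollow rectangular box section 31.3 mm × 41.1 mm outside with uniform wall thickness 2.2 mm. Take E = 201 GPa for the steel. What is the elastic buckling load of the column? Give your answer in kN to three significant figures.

Inner dimensions: h_i = 41.1 − 2×2.2 = 36.70 mm, b_i = 31.3 − 2×2.2 = 26.90 mm
Weak-axis I_min = (h_o·b_o³ − h_i·b_i³)/12 with b_o = 31.3, b_i = 26.90 mm (shorter outer/inner sides).
I_min = (41.1×31.3³ − 36.70×26.90³)/12 = 4.549×10^4 mm⁴
I = 4.549×10^4 mm⁴ = 4.549×10^-8 m⁴
Effective length L_e = K·L = 1 × 7.20 = 7.200 m
P_cr = π²EI / L_e² = π² × 201×10⁹ × 4.549×10^-8 / 7.200² = 1.741×10^3 N

P_cr ≈ 1.74 kN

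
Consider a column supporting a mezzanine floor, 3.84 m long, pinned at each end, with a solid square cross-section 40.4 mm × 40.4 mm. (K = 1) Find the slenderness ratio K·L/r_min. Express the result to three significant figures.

I = a⁴/12 = 40.4⁴/12 = 2.220×10^5 mm⁴
A = 1.632×10^3 mm²;  r_min = √(I/A) = √(2.220×10^5/1.632×10^3) = 11.66 mm
L_e = K·L = 1 × 3.84 m = 3.840 m = 3840.0 mm
λ = L_e / r_min = 3840.0 / 11.66 = 329

λ ≈ 329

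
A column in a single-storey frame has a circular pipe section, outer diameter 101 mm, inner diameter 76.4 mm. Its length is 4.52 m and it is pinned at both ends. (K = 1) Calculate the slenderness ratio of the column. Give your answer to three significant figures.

d_o = 101 mm, d_i = 76.4 mm
I = π(d_o⁴ − d_i⁴)/64 = π(101⁴ − 76.40⁴)/64 = 3.436×10^6 mm⁴
A = 3.428×10^3 mm²;  r_min = √(I/A) = √(3.436×10^6/3.428×10^3) = 31.66 mm
L_e = K·L = 1 × 4.52 m = 4.520 m = 4520.0 mm
λ = L_e / r_min = 4520.0 / 31.66 = 143

λ ≈ 143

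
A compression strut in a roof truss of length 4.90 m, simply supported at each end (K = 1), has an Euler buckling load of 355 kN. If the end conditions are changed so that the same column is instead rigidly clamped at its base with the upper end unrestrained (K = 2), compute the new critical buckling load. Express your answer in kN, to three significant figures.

P_cr ≈ 88.8 kN

P_cr ∝ 1/K², so P_cr,new = P_cr,old × (K_old/K_new)² = 355 × (1/2)²
= 355 × 0.2500 = 88.8 kN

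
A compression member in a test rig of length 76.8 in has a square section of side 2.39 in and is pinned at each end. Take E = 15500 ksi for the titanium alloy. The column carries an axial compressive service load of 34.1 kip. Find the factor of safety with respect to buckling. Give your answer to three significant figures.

I = a⁴/12 = 2.39⁴/12 = 2.719 in⁴
Effective length L_e = K·L = 1 × 76.8 = 76.80 in
P_cr = π²EI / L_e² = π² × 15500×10³ × 2.719 / 76.80² = 7.052×10^4 lb
Factor of safety n = P_cr / P = 70.521 / 34.1 = 2.07

n ≈ 2.07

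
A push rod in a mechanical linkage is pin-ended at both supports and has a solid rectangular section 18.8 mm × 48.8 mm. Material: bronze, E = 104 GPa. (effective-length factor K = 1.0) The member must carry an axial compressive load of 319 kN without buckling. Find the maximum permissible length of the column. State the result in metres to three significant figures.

Buckling occurs about the weak axis: I_min = h·b³/12 with b = 18.8 mm (the shorter side).
I_min = 48.8×18.8³/12 = 2.702×10^4 mm⁴
I = 2.702×10^-8 m⁴
At the buckling limit P_cr = P = 3.190×10^5 N
From P_cr = π²EI/(K·L)²:  L = (1/K)·√(π²EI/P_cr) = (1/1)·√(π²×1.04×10^11×2.702×10^-8/3.190×10^5)
L = 0.295 m

L_max ≈ 0.295 m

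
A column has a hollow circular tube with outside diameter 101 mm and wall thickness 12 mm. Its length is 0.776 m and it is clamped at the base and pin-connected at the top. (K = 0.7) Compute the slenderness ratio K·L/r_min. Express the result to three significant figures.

λ ≈ 17.1

Inner diameter d_i = 101 − 2×12 = 77.00 mm
I = π(d_o⁴ − d_i⁴)/64 = π(101⁴ − 77.00⁴)/64 = 3.382×10^6 mm⁴
A = 3.355×10^3 mm²;  r_min = √(I/A) = √(3.382×10^6/3.355×10^3) = 31.75 mm
L_e = K·L = 0.7 × 0.776 m = 0.5432 m = 543.20 mm
λ = L_e / r_min = 543.20 / 31.75 = 17.1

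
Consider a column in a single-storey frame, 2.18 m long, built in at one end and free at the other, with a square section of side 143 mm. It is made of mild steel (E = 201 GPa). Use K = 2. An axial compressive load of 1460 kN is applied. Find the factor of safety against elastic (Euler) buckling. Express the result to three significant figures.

I = a⁴/12 = 143⁴/12 = 3.485×10^7 mm⁴
I = 3.485×10^7 mm⁴ = 3.485×10^-5 m⁴
Effective length L_e = K·L = 2 × 2.18 = 4.360 m
P_cr = π²EI / L_e² = π² × 201×10⁹ × 3.485×10^-5 / 4.360² = 3.637×10^6 N
Factor of safety n = P_cr / P = 3636.5 / 1460 = 2.49

n ≈ 2.49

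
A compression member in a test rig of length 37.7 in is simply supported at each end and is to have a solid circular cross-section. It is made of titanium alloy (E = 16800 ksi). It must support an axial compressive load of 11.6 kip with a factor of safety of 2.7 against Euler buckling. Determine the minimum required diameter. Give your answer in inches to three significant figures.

Required P_cr = n·P = 2.7 × 11.6 = 31.32 kip
L_e = K·L = 1 × 37.7 = 37.70 in
Required I = P_cr·L_e²/(π²E) = 3.132×10^4 × 37.70² / (π² × 1.68×10^7) = 0.2685 in⁴
Solid circle: I = πd⁴/64  ⇒  d = (64I/π)^(1/4) = (64×0.2685/π)^(1/4) = 1.53 in

d ≈ 1.53 in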